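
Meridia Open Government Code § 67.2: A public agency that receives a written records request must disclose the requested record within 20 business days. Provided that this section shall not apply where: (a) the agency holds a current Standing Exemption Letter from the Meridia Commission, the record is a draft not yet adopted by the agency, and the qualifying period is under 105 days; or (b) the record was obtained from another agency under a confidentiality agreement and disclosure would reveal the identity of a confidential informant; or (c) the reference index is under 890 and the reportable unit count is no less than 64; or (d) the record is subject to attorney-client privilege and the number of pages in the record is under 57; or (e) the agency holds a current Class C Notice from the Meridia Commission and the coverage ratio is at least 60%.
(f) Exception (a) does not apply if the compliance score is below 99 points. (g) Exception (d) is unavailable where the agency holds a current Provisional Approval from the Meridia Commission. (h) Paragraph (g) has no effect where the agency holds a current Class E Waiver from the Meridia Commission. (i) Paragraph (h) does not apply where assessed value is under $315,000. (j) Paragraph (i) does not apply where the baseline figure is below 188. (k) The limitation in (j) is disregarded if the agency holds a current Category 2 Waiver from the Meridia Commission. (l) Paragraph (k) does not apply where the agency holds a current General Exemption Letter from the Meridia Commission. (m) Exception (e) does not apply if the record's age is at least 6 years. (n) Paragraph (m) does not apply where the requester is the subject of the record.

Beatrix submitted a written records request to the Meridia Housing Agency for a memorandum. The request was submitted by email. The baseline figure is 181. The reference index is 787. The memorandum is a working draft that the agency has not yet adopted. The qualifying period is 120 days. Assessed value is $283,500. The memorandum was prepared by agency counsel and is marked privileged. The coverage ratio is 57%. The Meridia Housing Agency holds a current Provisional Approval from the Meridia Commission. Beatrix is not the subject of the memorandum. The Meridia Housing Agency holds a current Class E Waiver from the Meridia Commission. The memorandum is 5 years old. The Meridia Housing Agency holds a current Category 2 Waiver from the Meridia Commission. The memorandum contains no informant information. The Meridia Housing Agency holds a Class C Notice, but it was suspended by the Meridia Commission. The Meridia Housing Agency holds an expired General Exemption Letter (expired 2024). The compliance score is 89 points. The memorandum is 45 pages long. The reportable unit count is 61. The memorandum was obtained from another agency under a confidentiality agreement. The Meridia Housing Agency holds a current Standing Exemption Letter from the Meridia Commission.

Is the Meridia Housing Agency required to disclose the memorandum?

Yes — the Meridia Housing Agency must disclose the memorandum.

Exception (a) does not apply: the qualifying period is 120 days, not under 105 days.
Exception (b) requires that disclosure would reveal the identity of a confidential informant; but the memorandum contains no informant information, so (b) is unavailable.
Exception (c) does not apply: the reportable unit count is 61, short of 64.
Exception (d): the memorandum is privileged; the number of pages in the record is 45, under the 57 limit — every condition holds. But: (g) operates — a current Provisional Approval is held. (h) would limit (g) — a current Class E Waiver is held — but (i) sets (h) aside: (i) operates against (h): assessed value is $283,500, under the $315,000 limit. (j) would limit (i) — the baseline figure is 181, below the 188 limit — but (k) sets (j) aside: (k) operates against (j): a current Category 2 Waiver is held. (l), which would lift (k), does not operate here — no current General Exemption Letter is held. Exception (d) does not apply.
Exception (e) fails — no current Class C Notice is held.
No exception applies. The general rule governs.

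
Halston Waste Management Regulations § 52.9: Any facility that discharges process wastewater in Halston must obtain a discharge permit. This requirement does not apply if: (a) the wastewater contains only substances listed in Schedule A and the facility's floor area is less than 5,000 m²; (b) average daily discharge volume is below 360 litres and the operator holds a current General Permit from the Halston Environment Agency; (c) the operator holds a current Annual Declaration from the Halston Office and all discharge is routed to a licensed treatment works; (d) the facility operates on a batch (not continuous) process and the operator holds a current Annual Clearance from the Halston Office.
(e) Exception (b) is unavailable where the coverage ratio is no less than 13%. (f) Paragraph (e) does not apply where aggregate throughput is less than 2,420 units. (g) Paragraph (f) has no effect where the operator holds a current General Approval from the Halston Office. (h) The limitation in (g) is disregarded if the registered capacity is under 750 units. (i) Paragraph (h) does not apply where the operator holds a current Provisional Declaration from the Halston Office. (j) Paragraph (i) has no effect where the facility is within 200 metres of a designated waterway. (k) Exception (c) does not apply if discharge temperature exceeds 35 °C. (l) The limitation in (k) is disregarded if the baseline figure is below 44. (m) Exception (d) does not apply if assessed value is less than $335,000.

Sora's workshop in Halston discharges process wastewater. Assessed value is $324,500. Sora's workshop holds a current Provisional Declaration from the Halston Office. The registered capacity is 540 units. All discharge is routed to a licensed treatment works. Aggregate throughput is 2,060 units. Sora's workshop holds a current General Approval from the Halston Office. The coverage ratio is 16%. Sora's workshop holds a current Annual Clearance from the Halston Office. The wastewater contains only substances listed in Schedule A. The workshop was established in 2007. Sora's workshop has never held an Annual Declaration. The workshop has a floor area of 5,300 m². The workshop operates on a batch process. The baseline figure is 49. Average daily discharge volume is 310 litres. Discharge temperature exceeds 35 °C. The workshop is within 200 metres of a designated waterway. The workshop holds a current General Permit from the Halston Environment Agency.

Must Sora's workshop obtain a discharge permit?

No — exception (b) applies; Sora's workshop is not required to obtain a discharge permit.

Exception (a) does not apply: the facility's floor area is 5,300 m², not less than 5,000 m².
Exception (b)'s conditions are all satisfied: average daily discharge volume is 310 litres, below the 360 litres limit; a current General Permit is held. As to paragraphs (e)–(j): (e) operates (the coverage ratio is 16%, meeting the 13% threshold), but is displaced by (f): (f) operates against (e): aggregate throughput is 2,060 units, less than the 2,420 units limit. (g) would limit (f) — a current General Approval is held — but (h) sets (g) aside: (h) operates against (g): the registered capacity is 540 units, under the 750 units limit. (i) would limit (h) — a current Provisional Declaration is held — but (j) sets (i) aside: (j) is engaged — the workshop is within 200 m of a designated waterway. (b) remains available.
Exception (c) requires that the operator holds a current Annual Declaration from the Halston Office; but there is no Annual Declaration in force, so (c) is unavailable.
All of (d)'s requirements are met (the facility operates on a batch process; a current Annual Clearance is held). But: (m) is engaged — assessed value is $324,500, less than the $335,000 limit. So (d) is unavailable.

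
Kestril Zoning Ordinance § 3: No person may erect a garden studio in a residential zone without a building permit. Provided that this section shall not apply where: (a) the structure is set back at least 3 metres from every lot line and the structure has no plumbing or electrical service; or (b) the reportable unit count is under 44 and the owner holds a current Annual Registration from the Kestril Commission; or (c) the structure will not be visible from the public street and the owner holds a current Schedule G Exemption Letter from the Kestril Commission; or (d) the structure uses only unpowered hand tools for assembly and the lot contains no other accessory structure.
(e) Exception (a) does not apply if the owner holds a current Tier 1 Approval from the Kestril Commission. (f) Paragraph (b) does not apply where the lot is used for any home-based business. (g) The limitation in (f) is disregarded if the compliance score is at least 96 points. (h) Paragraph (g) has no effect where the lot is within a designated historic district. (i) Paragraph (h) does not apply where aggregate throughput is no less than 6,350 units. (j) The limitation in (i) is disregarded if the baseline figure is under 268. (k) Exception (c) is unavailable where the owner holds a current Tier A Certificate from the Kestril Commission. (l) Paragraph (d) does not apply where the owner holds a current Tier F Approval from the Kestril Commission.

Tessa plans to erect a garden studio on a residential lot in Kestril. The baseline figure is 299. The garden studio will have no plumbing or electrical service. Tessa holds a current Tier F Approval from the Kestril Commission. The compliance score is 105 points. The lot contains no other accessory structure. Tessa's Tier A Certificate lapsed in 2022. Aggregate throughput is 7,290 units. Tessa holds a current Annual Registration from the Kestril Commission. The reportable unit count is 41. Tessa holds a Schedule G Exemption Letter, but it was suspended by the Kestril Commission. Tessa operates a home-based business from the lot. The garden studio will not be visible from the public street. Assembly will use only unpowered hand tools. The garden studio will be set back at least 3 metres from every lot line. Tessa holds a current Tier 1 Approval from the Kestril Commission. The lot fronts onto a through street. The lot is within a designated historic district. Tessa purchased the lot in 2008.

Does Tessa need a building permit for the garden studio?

No — exception (b) applies; Tessa does not need a building permit.

Exception (a)'s conditions are all satisfied: the setback is at least 3 m on every side; there is no plumbing or electrical service. But applying paragraph (e): (e) operates against (a): a current Tier 1 Approval is held. So (a) is unavailable.
All of (b)'s requirements are met (the reportable unit count is 41, under the 44 limit; a current Annual Registration is held). Applying paragraphs (f)–(j): (f) would limit (b) — a home-based business operates on the lot — but (g) sets (f) aside: (g) is engaged — the compliance score is 105 points, meeting the 96 points threshold. (h) is triggered (the lot is in a historic district), but is itself disapplied by (i): (i) applies — aggregate throughput is 7,290 units, meeting the 6,350 units threshold. (j), which would lift (i), is inapplicable — the baseline figure is 299, not under 268. (b) remains available.
Exception (c) requires that the owner holds a current Schedule G Exemption Letter from the Kestril Commission; but there is no Schedule G Exemption Letter in force, so (c) is unavailable.
Exception (d): assembly uses only hand tools; the lot has no other accessory structure — every condition holds. However, paragraph (l) must be considered: (l) operates against (d): a current Tier F Approval is held. (d) is therefore removed.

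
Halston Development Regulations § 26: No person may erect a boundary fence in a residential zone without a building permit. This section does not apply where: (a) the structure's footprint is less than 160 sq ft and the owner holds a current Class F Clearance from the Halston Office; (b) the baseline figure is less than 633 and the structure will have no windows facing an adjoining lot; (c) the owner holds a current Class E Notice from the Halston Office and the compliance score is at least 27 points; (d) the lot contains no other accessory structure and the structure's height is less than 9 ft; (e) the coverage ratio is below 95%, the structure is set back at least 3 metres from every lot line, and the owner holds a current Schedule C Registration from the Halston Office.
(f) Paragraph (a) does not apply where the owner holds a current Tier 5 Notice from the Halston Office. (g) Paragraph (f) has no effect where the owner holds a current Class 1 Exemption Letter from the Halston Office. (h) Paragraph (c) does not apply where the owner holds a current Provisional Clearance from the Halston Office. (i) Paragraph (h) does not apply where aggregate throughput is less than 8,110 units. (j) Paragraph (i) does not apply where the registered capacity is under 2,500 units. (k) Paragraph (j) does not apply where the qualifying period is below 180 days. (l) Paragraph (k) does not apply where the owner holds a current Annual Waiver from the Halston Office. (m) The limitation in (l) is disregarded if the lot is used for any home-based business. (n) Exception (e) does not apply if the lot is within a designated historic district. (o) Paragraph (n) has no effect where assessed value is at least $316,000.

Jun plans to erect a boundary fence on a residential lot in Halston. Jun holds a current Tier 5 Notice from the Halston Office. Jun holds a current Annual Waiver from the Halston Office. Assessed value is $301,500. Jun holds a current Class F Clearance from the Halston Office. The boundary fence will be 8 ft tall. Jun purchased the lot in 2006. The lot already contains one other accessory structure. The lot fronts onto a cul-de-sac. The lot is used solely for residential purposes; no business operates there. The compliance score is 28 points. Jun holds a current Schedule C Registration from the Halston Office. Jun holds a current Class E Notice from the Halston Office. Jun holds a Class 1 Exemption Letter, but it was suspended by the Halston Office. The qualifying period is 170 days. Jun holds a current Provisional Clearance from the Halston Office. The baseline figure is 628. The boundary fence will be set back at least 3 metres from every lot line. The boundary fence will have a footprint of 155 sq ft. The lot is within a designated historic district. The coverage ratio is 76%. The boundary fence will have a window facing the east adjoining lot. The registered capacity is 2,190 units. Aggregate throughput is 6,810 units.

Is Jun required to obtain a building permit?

Yes — Jun must obtain a building permit.

Exception (a): the structure's footprint is 155 sq ft, less than the 160 sq ft limit; a current Class F Clearance is held — every condition holds. But applying paragraphs (f)–(g): (f) is triggered — a current Tier 5 Notice is held. (g), which would lift (f), is not triggered — the Class 1 Exemption Letter is not current. (a) is therefore removed.
Exception (b) does not apply: a window faces an adjoining lot.
Exception (c) is satisfied on its face — a current Class E Notice is held; the compliance score is 28 points, meeting the 27 points threshold. However, paragraphs (h)–(m) must be considered: (h) operates — a current Provisional Clearance is held. (i) would limit (h) — aggregate throughput is 6,810 units, less than the 8,110 units limit — but (j) sets (i) aside: (j) operates — the registered capacity is 2,190 units, under the 2,500 units limit. (k) is engaged (the qualifying period is 170 days, below the 180 days limit), but is displaced by (l): (l) operates — a current Annual Waiver is held. (m), which would lift (l), is not triggered — the lot is solely residential. (c) is therefore removed.
Exception (d) does not apply: the lot already has another accessory structure.
Exception (e): the coverage ratio is 76%, below the 95% limit; the setback is at least 3 m on every side; a current Schedule C Registration is held — every condition holds. Turning to paragraphs (n)–(o): (n) operates against (e): the lot is in a historic district. (o), which would lift (n), is not triggered — assessed value is $301,500, short of $316,000. (e) is therefore removed.
Every exception is unavailable, so the rule governs.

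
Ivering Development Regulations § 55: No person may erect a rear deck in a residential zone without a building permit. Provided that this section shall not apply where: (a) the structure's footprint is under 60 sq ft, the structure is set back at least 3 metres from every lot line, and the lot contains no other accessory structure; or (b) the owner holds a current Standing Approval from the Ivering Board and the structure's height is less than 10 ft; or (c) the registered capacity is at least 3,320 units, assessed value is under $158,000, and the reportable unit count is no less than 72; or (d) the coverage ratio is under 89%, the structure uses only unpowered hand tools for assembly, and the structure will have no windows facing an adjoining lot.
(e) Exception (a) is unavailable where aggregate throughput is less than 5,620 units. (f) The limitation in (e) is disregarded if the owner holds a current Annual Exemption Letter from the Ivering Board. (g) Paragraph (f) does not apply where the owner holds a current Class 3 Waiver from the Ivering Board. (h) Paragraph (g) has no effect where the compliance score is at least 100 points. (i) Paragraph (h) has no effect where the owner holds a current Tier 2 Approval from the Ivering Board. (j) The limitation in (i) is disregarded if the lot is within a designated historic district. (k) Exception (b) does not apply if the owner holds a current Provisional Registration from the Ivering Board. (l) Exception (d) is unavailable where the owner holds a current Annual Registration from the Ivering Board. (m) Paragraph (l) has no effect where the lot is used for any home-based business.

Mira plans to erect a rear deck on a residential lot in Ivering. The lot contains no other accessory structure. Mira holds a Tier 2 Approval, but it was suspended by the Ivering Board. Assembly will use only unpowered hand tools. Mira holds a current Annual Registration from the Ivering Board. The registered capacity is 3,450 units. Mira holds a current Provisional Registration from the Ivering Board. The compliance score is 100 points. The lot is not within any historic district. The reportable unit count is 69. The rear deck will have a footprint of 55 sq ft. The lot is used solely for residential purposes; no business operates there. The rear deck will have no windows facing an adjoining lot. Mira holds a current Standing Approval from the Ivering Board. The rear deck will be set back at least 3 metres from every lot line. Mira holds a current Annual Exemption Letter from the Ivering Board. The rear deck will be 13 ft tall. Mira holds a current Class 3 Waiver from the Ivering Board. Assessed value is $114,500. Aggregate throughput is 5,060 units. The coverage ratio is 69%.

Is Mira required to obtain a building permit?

No — exception (a) applies; Mira does not need a building permit.

All of (a)'s requirements are met (the structure's footprint is 55 sq ft, under the 60 sq ft limit; the setback is at least 3 m on every side; the lot has no other accessory structure). As to paragraphs (e)–(j): (e) applies (aggregate throughput is 5,060 units, less than the 5,620 units limit), but is overridden by (f): (f) operates against (e): a current Annual Exemption Letter is held. (g) would limit (f) — a current Class 3 Waiver is held — but (h) sets (g) aside: (h) operates against (g): the compliance score is 100 points, meeting the 100 points threshold. (i), which would lift (h), is not triggered — there is no Tier 2 Approval in force. (a) remains available.
Exception (b) does not apply: the structure's height is 13 ft, not less than 10 ft.
Exception (c) fails — the reportable unit count is 69, short of 72.
All of (d)'s requirements are met (the coverage ratio is 69%, under the 89% limit; assembly uses only hand tools; no windows face an adjoining lot). But: (l) operates — a current Annual Registration is held. (m) is not engaged (the lot is solely residential), so (l) stands. (d) is therefore removed.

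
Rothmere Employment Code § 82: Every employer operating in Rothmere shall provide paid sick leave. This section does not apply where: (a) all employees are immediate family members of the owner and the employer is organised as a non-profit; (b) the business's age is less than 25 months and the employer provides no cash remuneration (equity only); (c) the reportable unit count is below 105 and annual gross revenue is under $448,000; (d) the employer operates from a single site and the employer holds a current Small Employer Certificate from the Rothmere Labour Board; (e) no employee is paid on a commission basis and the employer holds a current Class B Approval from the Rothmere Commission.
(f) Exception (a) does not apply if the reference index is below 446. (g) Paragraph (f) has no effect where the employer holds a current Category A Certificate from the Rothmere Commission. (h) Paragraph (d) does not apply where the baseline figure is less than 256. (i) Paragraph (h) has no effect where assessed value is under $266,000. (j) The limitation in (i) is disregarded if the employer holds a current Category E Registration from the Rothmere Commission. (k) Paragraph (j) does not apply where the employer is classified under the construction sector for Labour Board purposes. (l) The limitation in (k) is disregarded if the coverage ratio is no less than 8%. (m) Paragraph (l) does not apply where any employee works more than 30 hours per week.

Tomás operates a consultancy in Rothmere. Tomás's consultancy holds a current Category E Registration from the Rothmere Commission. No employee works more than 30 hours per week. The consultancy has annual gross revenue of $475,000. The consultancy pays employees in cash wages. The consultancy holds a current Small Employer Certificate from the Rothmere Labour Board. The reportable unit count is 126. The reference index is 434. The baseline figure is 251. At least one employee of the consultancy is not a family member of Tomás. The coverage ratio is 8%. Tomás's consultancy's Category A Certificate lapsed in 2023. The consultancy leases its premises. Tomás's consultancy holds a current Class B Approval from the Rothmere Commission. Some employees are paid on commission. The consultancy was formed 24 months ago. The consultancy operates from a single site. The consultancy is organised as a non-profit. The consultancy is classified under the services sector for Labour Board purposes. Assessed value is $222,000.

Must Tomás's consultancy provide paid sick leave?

Yes — Tomás's consultancy must provide paid sick leave.

Exception (a) requires that all employees are immediate family members of the owner; but at least one employee is not a family member, so (a) is unavailable.
Exception (b) fails — employees are paid cash wages.
Exception (c) requires that the reportable unit count is below 105; but the reportable unit count is 126, not below 105, so (c) is unavailable.
All of (d)'s requirements are met (the employer operates from a single site; a current Small Employer Certificate is held). But applying paragraphs (h)–(m): (h) operates against (d): the baseline figure is 251, less than the 256 limit. (i) is engaged (assessed value is $222,000, under the $266,000 limit), but is set aside by (j): (j) is triggered — a current Category E Registration is held. (k) does not operate here (the consultancy is classified under the services sector), so (j) stands. So (d) is unavailable.
Exception (e) does not apply: some employees are paid on commission.
Every exception is unavailable, so the rule governs.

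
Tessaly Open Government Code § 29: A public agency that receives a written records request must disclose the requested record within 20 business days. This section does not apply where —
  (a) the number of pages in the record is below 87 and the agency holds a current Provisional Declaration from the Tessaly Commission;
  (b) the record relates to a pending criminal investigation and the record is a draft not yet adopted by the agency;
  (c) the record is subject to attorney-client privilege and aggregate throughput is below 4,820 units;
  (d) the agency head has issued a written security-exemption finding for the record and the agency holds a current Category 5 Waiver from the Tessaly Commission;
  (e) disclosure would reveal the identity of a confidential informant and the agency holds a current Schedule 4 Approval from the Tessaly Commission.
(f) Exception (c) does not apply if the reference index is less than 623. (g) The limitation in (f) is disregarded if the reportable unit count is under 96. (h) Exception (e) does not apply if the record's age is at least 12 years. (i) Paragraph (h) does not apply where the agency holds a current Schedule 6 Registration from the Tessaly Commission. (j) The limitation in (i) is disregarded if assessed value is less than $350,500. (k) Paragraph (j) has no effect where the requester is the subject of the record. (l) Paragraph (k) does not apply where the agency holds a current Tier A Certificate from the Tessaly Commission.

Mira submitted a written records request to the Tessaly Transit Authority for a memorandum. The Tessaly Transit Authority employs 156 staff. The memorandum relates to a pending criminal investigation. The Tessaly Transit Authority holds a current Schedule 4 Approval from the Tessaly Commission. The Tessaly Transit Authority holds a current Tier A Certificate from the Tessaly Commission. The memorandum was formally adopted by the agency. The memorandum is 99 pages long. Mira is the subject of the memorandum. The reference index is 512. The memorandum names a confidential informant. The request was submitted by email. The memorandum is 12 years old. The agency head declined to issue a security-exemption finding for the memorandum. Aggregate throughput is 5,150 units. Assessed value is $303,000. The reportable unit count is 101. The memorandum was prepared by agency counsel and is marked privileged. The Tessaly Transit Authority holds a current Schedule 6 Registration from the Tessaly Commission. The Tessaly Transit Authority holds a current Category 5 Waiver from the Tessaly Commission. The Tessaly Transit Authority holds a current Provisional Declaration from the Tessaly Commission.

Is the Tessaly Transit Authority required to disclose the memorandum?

Exception (a) fails — the number of pages in the record is 99, not below 87.
Exception (b) fails — the memorandum has been formally adopted.
Exception (c) does not apply: aggregate throughput is 5,150 units, not below 4,820 units.
Exception (d) fails — the agency head declined to issue a security-exemption finding.
Exception (e) is satisfied on its face — the memorandum names a confidential informant; a current Schedule 4 Approval is held. But applying paragraphs (h)–(l): (h) operates against (e): the record's age is 12 years, meeting the 12 years threshold. (i) would limit (h) — a current Schedule 6 Registration is held — but (j) sets (i) aside: (j) applies — assessed value is $303,000, less than the $350,500 limit. (k) is triggered (Mira is the subject of the memorandum), but is overridden by (l): (l) applies — a current Tier A Certificate is held. Exception (e) does not apply.
No exception is made out. the Tessaly Transit Authority falls within the general rule.

Yes — the Tessaly Transit Authority must disclose the memorandum.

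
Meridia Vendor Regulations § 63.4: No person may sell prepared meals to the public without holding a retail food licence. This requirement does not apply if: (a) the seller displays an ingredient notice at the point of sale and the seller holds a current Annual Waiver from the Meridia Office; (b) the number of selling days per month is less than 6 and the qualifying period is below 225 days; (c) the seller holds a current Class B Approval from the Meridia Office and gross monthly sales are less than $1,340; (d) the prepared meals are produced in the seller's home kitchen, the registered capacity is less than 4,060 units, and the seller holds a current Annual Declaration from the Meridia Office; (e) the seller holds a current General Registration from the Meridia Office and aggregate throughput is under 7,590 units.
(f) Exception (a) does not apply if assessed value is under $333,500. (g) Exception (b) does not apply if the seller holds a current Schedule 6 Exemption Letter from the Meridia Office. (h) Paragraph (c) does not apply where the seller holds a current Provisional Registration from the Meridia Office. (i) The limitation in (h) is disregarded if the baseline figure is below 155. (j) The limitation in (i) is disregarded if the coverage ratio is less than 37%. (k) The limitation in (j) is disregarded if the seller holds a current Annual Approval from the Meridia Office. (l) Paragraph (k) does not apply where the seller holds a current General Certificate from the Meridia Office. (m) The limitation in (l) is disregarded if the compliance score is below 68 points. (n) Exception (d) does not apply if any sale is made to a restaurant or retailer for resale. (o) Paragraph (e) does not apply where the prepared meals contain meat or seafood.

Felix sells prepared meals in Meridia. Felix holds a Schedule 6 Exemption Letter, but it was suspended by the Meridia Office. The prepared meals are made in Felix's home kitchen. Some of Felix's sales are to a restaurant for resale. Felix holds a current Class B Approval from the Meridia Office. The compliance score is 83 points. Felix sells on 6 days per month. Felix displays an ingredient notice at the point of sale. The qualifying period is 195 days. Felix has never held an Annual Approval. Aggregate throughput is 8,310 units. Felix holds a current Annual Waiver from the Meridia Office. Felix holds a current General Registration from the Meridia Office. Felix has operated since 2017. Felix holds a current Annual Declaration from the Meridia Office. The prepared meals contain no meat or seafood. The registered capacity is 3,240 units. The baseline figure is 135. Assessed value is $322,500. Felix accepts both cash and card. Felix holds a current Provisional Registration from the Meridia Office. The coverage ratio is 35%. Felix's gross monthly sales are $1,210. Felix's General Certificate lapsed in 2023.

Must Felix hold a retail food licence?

Exception (a): an ingredient notice is displayed; a current Annual Waiver is held — every condition holds. But applying paragraph (f): (f) operates against (a): assessed value is $322,500, under the $333,500 limit. (a) is therefore removed.
Exception (b) fails — the number of selling days per month is 6, not less than 6.
Exception (c)'s conditions are all satisfied: a current Class B Approval is held; gross monthly sales are $1,210, less than the $1,340 limit. However, paragraphs (h)–(m) must be considered: (h) is triggered — a current Provisional Registration is held. (i) is triggered (the baseline figure is 135, below the 155 limit), but is set aside by (j): (j) is engaged — the coverage ratio is 35%, less than the 37% limit. (k) is inapplicable (there is no Annual Approval in force), so (j) stands. (c) is therefore removed.
Exception (d): the prepared meals are home-kitchen produced; the registered capacity is 3,240 units, less than the 4,060 units limit; a current Annual Declaration is held — every condition holds. But: (n) operates against (d): some sales are to a restaurant for resale. (d) is therefore removed.
Exception (e) fails — aggregate throughput is 8,310 units, not under 7,590 units.
No exception is made out. Felix falls within the general rule.

Yes — Felix must hold a retail food licence.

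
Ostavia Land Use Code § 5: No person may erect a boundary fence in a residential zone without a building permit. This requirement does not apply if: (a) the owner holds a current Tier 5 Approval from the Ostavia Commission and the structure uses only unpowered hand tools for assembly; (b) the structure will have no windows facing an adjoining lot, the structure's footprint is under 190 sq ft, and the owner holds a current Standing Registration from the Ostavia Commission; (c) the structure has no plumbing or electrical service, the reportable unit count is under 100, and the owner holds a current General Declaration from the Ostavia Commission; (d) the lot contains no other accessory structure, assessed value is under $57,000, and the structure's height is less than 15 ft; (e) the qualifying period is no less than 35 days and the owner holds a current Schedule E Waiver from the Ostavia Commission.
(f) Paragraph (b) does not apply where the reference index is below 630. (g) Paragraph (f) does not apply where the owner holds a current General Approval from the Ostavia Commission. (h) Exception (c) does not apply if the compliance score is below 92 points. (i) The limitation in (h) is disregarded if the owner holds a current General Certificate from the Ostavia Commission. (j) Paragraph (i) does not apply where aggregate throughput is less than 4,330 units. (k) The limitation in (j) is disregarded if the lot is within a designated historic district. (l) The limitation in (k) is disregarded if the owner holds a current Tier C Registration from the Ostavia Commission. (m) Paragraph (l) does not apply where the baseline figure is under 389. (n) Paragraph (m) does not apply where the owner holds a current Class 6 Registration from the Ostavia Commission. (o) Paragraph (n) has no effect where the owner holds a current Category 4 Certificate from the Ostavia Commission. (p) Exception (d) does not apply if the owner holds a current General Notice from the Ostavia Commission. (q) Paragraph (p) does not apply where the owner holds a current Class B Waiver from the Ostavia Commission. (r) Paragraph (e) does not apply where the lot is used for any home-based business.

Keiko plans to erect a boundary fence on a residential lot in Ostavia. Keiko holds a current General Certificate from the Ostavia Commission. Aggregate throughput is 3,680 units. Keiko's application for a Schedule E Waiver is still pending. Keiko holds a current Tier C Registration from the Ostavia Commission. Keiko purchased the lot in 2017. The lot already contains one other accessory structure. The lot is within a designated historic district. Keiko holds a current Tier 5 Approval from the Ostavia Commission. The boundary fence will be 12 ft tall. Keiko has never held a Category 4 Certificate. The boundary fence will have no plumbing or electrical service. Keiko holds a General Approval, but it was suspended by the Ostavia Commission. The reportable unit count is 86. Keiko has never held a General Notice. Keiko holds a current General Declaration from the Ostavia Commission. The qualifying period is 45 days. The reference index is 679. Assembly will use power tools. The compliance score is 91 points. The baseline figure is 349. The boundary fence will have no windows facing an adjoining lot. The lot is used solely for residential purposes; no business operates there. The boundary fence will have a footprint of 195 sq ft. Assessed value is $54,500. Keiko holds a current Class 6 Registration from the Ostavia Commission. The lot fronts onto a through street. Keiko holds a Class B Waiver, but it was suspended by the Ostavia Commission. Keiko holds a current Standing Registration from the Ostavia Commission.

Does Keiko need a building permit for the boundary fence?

Exception (a) does not apply: assembly uses power tools.
Exception (b) requires that the structure's footprint is under 190 sq ft; but the structure's footprint is 195 sq ft, not under 190 sq ft, so (b) is unavailable.
Exception (c) is satisfied on its face — there is no plumbing or electrical service; the reportable unit count is 86, under the 100 limit; a current General Declaration is held. Turning to paragraphs (h)–(o): (h) is engaged — the compliance score is 91 points, below the 92 points limit. (i) would limit (h) — a current General Certificate is held — but (j) sets (i) aside: (j) applies — aggregate throughput is 3,680 units, less than the 4,330 units limit. (k) applies (the lot is in a historic district), but is displaced by (l): (l) operates against (k): a current Tier C Registration is held. (m) is engaged (the baseline figure is 349, under the 389 limit), but is displaced by (n): (n) operates against (m): a current Class 6 Registration is held. (o) does not operate here (no current Category 4 Certificate is held), so (n) stands. So (c) is unavailable.
Exception (d) fails — the lot already has another accessory structure.
Exception (e) requires that the owner holds a current Schedule E Waiver from the Ostavia Commission; but no current Schedule E Waiver is held, so (e) is unavailable.
No exception applies. The general rule governs.

Yes — Keiko must obtain a building permit.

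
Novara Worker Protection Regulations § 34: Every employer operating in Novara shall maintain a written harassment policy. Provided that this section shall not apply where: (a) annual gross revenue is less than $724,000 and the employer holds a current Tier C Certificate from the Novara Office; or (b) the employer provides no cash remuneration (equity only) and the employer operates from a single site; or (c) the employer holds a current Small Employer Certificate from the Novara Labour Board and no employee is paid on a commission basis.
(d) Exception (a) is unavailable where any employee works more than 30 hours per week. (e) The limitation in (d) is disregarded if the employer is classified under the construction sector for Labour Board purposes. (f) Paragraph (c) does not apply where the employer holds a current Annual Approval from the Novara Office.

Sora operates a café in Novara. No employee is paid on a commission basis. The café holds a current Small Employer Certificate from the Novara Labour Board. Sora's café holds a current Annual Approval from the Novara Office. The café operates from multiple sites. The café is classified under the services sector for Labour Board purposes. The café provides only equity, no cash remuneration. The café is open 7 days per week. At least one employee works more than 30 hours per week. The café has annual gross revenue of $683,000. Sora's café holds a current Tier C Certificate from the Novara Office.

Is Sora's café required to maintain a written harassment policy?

Yes — Sora's café must maintain a written harassment policy.

All of (a)'s requirements are met (annual gross revenue is $683,000, less than the $724,000 limit; a current Tier C Certificate is held). Turning to paragraphs (d)–(e): (d) applies — at least one employee exceeds 30 hours/week. (e) is not engaged (the café is classified under the services sector), so (d) stands. Exception (a) does not apply.
Exception (b) requires that the employer operates from a single site; but the employer operates from multiple sites, so (b) is unavailable.
Exception (c): a current Small Employer Certificate is held; no employee is paid on commission — every condition holds. However, paragraph (f) must be considered: (f) operates against (c): a current Annual Approval is held. (c) is therefore removed.
No exception displaces § 34.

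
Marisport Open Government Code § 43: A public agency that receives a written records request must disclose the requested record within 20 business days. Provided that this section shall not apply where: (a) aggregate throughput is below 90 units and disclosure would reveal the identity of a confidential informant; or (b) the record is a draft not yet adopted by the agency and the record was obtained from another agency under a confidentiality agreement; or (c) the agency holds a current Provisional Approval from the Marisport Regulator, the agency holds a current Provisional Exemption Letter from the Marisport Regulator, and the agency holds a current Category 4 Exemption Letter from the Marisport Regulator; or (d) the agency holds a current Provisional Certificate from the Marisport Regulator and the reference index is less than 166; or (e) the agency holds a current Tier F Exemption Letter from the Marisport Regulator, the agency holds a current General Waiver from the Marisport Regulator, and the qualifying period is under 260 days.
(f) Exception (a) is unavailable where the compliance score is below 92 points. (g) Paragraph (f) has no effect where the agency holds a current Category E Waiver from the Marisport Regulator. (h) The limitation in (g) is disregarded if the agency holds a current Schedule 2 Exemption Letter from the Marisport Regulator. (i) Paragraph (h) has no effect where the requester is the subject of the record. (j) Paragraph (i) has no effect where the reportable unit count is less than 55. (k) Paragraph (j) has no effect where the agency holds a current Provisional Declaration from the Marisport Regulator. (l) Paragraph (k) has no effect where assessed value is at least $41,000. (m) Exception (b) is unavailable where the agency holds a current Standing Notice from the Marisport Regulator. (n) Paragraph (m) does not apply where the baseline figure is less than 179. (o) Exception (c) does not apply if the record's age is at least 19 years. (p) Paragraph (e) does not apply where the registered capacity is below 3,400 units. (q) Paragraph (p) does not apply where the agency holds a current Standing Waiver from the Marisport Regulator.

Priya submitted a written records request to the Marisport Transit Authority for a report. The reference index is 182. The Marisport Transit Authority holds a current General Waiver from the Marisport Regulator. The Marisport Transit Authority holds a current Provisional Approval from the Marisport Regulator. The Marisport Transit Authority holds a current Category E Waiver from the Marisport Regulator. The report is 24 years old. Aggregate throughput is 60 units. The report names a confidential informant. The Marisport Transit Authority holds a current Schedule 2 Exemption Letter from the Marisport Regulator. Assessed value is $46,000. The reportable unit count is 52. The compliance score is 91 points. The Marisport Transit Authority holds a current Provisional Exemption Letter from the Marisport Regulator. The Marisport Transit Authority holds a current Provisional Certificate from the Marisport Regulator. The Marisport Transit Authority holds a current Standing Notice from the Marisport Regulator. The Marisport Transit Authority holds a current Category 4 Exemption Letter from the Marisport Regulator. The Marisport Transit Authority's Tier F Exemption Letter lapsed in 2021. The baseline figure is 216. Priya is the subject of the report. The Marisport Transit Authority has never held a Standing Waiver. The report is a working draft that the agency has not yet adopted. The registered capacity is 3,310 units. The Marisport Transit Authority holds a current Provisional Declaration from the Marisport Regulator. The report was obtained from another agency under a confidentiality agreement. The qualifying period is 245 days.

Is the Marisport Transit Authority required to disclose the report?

Exception (a) is satisfied on its face — aggregate throughput is 60 units, below the 90 units limit; the report names a confidential informant. But: (f) applies — the compliance score is 91 points, below the 92 points limit. (g) would limit (f) — a current Category E Waiver is held — but (h) sets (g) aside: (h) is engaged — a current Schedule 2 Exemption Letter is held. (i) applies (Priya is the subject of the report), but is overridden by (j): (j) is engaged — the reportable unit count is 52, less than the 55 limit. (k) applies (a current Provisional Declaration is held), but is set aside by (l): (l) is triggered — assessed value is $46,000, meeting the $41,000 threshold. So (a) is unavailable.
Exception (b)'s conditions are all satisfied: the report is an unadopted draft; the report was obtained under a confidentiality agreement. But: (m) is triggered — a current Standing Notice is held. (n), which would lift (m), is not engaged — the baseline figure is 216, not less than 179. Exception (b) does not apply.
All of (c)'s requirements are met (a current Provisional Approval is held; a current Provisional Exemption Letter is held; a current Category 4 Exemption Letter is held). But: (o) is engaged — the record's age is 24 years, meeting the 19 years threshold. (c) is therefore removed.
Exception (d) requires that the reference index is less than 166; but the reference index is 182, not less than 166, so (d) is unavailable.
Exception (e) requires that the agency holds a current Tier F Exemption Letter from the Marisport Regulator; but the Tier F Exemption Letter is not current, so (e) is unavailable.
No exception displaces § 43.

Yes — the Marisport Transit Authority must disclose the report.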